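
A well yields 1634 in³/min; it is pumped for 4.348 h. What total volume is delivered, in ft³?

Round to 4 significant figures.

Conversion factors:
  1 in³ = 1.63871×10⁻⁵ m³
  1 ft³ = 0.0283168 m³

246.7 ft³

1634 in³/min → 4.46275×10⁻⁴ m³/s
4.348 h → 15652.8 s
V = Q × t = 4.46275×10⁻⁴ × 15652.8 = 6.98545 m³
In ft³: 6.98545 / 0.0283168 = 246.689 ft³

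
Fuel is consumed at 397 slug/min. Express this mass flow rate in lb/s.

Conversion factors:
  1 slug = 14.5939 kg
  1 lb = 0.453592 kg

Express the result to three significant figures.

213 lb/s

397 slug/min × 14.5939 kg/slug ÷ 60 s/min = 96.563 kg/s
96.563 kg/s ÷ 0.453592 kg/lb = 212.885 lb/s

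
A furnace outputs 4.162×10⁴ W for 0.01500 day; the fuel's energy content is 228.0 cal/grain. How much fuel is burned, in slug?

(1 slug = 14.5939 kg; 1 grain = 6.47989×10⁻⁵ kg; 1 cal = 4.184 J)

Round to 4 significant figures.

0.2511 slug

0.01500 day → 1296 s
E = P × t = 41620 × 1296 = 5.39395×10⁷ J
228.0 cal/grain → 1.47217×10⁷ J/kg
m = E / e_s = 5.39395×10⁷ / 1.47217×10⁷ = 3.66395 kg
In slug: 3.66395 / 14.5939 = 0.25106 slug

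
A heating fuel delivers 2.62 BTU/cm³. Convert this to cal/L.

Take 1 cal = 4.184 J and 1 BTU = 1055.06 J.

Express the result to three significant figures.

6.61×10⁵ cal/L

2.62 BTU/cm³ × 1055.06 J/BTU ÷ 10⁻⁶ m³/cm³ = 2.76426×10⁹ J/m³
2.76426×10⁹ J/m³ ÷ 4.184 J/cal × 0.001 m³/L = 660674 cal/L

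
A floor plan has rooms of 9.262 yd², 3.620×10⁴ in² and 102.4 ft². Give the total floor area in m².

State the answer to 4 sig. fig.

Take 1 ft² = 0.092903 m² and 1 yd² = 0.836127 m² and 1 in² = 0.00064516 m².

9.262 yd² × 0.836127 → 7.74421 m²
3.620×10⁴ in² × 0.00064516 → 23.3548 m²
102.4 ft² × 0.092903 → 9.51327 m²
Sum: 7.74421 + 23.3548 + 9.51327 = 40.6123 m²

40.61 m²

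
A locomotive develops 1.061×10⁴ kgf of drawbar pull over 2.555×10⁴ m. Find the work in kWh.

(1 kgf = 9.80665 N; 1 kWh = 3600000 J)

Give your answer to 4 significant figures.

1.061×10⁴ kgf × 9.80665 → 104049 N
W = F × d = 104049 N × 25550 m = 2.65845×10⁹ J
2.65845×10⁹ J ÷ (3600000 J/kWh) = 738.458 kWh

738.5 kWh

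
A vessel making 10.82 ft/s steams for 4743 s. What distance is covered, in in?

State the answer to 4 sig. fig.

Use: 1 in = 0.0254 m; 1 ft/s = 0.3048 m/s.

6.158×10⁵ in

10.82 ft/s × 0.3048 = 3.29794 m/s
d = v × t = 3.29794 m/s × 4743 s = 15642.1 m
15642.1 m ÷ (0.0254 m/in) = 615831 in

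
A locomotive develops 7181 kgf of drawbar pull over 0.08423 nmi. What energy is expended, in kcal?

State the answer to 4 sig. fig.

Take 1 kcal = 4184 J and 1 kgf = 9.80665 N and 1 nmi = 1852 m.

7181 kgf × 9.80665 → 70421.6 N
0.08423 nmi × 1852 → 155.994 m
W = F × d = 70421.6 N × 155.994 m = 1.09853×10⁷ J
1.09853×10⁷ J ÷ (4184 J/kcal) = 2625.55 kcal

2626 kcal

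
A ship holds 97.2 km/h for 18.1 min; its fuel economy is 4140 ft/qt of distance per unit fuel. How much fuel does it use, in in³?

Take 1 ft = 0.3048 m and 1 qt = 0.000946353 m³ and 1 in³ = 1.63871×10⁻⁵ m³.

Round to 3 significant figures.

1340 in³

97.2 km/h → 27 m/s
18.1 min → 1086 s
d = v × t = 27 × 1086 = 29322 m
4140 ft/qt → 1.33341×10⁶ m/m³
V = d / (distance per unit fuel) = 29322 / 1.33341×10⁶ = 0.0219902 m³
In in³: 0.0219902 / 1.63871×10⁻⁵ = 1341.92 in³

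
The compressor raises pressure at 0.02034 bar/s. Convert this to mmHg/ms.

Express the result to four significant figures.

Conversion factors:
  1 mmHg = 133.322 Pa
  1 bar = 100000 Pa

0.01526 mmHg/ms

0.02034 bar/s × 100000 Pa/bar = 2034 Pa/s
2034 Pa/s ÷ 133.322 Pa/mmHg × 0.001 s/ms = 0.0152563 mmHg/ms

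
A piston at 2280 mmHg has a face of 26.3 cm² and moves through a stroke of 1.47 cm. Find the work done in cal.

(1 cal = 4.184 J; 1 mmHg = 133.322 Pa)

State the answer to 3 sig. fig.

2280 mmHg → 303974 Pa
26.3 cm² → 0.00263 m²
F = P × A = 303974 × 0.00263 = 799.452 N
1.47 cm → 0.0147 m
W = F × d = 799.452 × 0.0147 = 11.7519 J
In cal: 11.7519 / 4.184 = 2.80877 cal

2.81 cal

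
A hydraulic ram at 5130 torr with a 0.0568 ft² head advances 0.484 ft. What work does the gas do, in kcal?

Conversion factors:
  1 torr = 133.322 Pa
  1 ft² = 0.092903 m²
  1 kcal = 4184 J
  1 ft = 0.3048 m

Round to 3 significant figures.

0.127 kcal

5130 torr → 683942 Pa
0.0568 ft² → 0.00527689 m²
F = P × A = 683942 × 0.00527689 = 3609.09 N
0.484 ft → 0.147523 m
W = F × d = 3609.09 × 0.147523 = 532.424 J
In kcal: 532.424 / 4184 = 0.127252 kcal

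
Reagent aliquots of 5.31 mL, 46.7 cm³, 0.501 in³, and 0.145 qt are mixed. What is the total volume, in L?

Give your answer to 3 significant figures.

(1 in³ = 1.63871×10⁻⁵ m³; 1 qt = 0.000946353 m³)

0.197 L

5.31 mL × 10⁻⁶ = 5.31×10⁻⁶ m³
46.7 cm³ × 10⁻⁶ = 4.67×10⁻⁵ m³
0.501 in³ × 1.63871×10⁻⁵ = 8.20994×10⁻⁶ m³
0.145 qt × 0.000946353 = 1.37221×10⁻⁴ m³
Total: 5.31×10⁻⁶ + 4.67×10⁻⁵ + 8.20994×10⁻⁶ + 1.37221×10⁻⁴ = 1.97441×10⁻⁴ m³
In L: 1.97441×10⁻⁴ / 0.001 = 0.197441 L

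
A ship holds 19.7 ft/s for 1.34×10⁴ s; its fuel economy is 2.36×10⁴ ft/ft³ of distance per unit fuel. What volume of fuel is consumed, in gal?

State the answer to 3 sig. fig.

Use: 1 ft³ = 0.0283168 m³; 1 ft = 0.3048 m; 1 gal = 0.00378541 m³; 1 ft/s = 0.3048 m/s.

19.7 ft/s → 6.00456 m/s
d = v × t = 6.00456 × 13400 = 80461.1 m
2.36×10⁴ ft/ft³ → 254029 m/m³
V = d / (distance per unit fuel) = 80461.1 / 254029 = 0.31674 m³
In gal: 0.31674 / 0.00378541 = 83.6739 gal

83.7 gal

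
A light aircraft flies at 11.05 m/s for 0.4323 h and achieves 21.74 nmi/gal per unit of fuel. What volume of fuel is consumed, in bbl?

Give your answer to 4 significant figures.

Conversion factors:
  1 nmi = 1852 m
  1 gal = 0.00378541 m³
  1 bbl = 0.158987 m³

0.01017 bbl

0.4323 h → 1556.28 s
d = v × t = 11.05 × 1556.28 = 17196.9 m
21.74 nmi/gal → 1.06362×10⁷ m/m³
V = d / (distance per unit fuel) = 17196.9 / 1.06362×10⁷ = 0.00161683 m³
In bbl: 0.00161683 / 0.158987 = 0.0101696 bbl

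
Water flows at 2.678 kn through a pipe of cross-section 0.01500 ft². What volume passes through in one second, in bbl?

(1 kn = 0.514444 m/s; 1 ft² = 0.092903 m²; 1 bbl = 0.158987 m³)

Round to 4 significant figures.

0.01208 bbl

2.678 kn × 0.514444 → 1.37768 m/s
0.01500 ft² × 0.092903 → 0.00139354 m²
V = v × A × t = 1.37768 m/s × 0.00139354 m² × 1 s = 0.00191985 m³
0.00191985 m³ ÷ (0.158987 m³/bbl) = 0.0120755 bbl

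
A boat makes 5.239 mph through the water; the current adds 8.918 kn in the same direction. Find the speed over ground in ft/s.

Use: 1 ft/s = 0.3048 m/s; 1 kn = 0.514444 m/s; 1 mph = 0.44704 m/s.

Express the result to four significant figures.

5.239 mph × 0.44704 = 2.34204 m/s
8.918 kn × 0.514444 = 4.58781 m/s
Total: 2.34204 + 4.58781 = 6.92985 m/s
In ft/s: 6.92985 / 0.3048 = 22.7357 ft/s

22.74 ft/s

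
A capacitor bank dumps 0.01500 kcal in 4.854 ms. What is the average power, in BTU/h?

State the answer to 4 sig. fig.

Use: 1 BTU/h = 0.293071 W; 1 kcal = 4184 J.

0.01500 kcal × 4184 = 62.76 J
4.854 ms × 0.001 = 0.004854 s
P = E / t = 62.76 J / 0.004854 s = 12929.5 W
12929.5 W ÷ (0.293071 W/BTU/h) = 44117.3 BTU/h

4.412×10⁴ BTU/h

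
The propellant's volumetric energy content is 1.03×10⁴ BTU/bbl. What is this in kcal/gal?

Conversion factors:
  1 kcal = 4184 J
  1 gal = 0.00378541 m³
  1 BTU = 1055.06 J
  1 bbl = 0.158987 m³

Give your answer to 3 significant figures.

61.8 kcal/gal

1.03×10⁴ BTU/bbl × 1055.06 J/BTU ÷ 0.158987 m³/bbl = 6.83522×10⁷ J/m³
6.83522×10⁷ J/m³ ÷ 4184 J/kcal × 0.00378541 m³/gal = 61.8406 kcal/gal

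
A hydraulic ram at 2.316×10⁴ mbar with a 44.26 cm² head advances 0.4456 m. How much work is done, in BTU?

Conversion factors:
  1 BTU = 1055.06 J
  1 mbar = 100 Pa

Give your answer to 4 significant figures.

2.316×10⁴ mbar → 2.316×10⁶ Pa
44.26 cm² → 0.004426 m²
F = P × A = 2.316×10⁶ × 0.004426 = 10250.6 N
W = F × d = 10250.6 × 0.4456 = 4567.67 J
In BTU: 4567.67 / 1055.06 = 4.3293 BTU

4.329 BTU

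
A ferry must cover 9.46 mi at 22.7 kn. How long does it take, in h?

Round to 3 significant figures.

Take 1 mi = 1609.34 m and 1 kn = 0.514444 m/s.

0.362 h

9.46 mi × 1609.34 → 15224.4 m
22.7 kn × 0.514444 → 11.6779 m/s
t = d / v = 15224.4 m / 11.6779 m/s = 1303.69 s
1303.69 s ÷ (3600 s/h) = 0.362136 h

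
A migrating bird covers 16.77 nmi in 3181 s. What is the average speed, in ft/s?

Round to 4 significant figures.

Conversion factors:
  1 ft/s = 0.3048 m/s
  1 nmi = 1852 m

16.77 nmi × 1852 → 31058 m
v = d / t = 31058 m / 3181 s = 9.7636 m/s
9.7636 m/s ÷ (0.3048 m/s/ft/s) = 32.0328 ft/s

32.03 ft/s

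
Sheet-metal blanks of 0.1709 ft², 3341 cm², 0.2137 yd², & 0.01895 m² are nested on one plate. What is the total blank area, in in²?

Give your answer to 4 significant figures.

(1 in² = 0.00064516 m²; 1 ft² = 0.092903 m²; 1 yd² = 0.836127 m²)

848.8 in²

0.1709 ft² × 0.092903 = 0.0158771 m²
3341 cm² × 0.0001 = 0.3341 m²
0.2137 yd² × 0.836127 = 0.17868 m²
0.01895 m² (already m²)
Sum: 0.0158771 + 0.3341 + 0.17868 + 0.01895 = 0.547607 m²
In in²: 0.547607 / 0.00064516 = 848.793 in²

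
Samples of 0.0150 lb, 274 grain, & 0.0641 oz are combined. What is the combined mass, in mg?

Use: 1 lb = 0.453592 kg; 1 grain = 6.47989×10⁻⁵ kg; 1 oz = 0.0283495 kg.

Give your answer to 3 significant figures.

0.0150 lb × 0.453592 = 0.00680388 kg
274 grain × 6.47989×10⁻⁵ = 0.0177549 kg
0.0641 oz × 0.0283495 = 0.0018172 kg
Total: 0.00680388 + 0.0177549 + 0.0018172 = 0.026376 kg
In mg: 0.026376 / 10⁻⁶ = 26376 mg

2.64×10⁴ mg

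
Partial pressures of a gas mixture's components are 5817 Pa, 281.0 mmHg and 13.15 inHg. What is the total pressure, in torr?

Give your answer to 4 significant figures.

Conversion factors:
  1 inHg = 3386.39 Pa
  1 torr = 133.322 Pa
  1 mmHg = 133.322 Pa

5817 Pa (already Pa)
281.0 mmHg × 133.322 → 37463.5 Pa
13.15 inHg × 3386.39 → 44531 Pa
Sum: 5817 + 37463.5 + 44531 = 87811.5 Pa
In torr: 87811.5 / 133.322 = 658.642 torr

658.6 torr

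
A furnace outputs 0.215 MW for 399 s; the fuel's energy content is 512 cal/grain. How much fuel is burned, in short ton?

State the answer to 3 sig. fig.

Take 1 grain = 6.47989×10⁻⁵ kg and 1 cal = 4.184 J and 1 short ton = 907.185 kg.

0.00286 short ton

0.215 MW → 215000 W
E = P × t = 215000 × 399 = 8.5785×10⁷ J
512 cal/grain → 3.30593×10⁷ J/kg
m = E / e_s = 8.5785×10⁷ / 3.30593×10⁷ = 2.59488 kg
In short ton: 2.59488 / 907.185 = 0.00286036 short ton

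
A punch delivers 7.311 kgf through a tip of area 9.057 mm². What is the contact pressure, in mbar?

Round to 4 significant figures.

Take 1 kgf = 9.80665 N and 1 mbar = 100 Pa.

7.916×10⁴ mbar

7.311 kgf × 9.80665 = 71.6964 N
9.057 mm² × 10⁻⁶ = 9.057×10⁻⁶ m²
P = F / A = 71.6964 N / 9.057×10⁻⁶ m² = 7.91613×10⁶ Pa
7.91613×10⁶ Pa ÷ (100 Pa/mbar) = 79161.3 mbar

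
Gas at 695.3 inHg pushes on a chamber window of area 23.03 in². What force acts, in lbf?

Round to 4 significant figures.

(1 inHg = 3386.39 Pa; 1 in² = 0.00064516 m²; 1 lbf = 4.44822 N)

7865 lbf

695.3 inHg × 3386.39 → 2.35456×10⁶ Pa
23.03 in² × 0.00064516 → 0.014858 m²
F = P × A = 2.35456×10⁶ Pa × 0.014858 m² = 34984.1 N
34984.1 N ÷ (4.44822 N/lbf) = 7864.74 lbf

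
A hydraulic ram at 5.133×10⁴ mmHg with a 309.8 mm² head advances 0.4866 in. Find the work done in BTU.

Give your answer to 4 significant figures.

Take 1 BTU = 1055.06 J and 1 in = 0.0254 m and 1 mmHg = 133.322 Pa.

5.133×10⁴ mmHg → 6.84342×10⁶ Pa
309.8 mm² → 3.098×10⁻⁴ m²
F = P × A = 6.84342×10⁶ × 3.098×10⁻⁴ = 2120.09 N
0.4866 in → 0.0123596 m
W = F × d = 2120.09 × 0.0123596 = 26.2035 J
In BTU: 26.2035 / 1055.06 = 0.024836 BTU

0.02484 BTU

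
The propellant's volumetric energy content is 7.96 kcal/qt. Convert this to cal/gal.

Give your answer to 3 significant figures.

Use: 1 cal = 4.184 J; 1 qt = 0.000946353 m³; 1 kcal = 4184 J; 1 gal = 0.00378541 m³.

7.96 kcal/qt × 4184 J/kcal ÷ 0.000946353 m³/qt = 3.51926×10⁷ J/m³
3.51926×10⁷ J/m³ ÷ 4.184 J/cal × 0.00378541 m³/gal = 31840 cal/gal

3.18×10⁴ cal/gal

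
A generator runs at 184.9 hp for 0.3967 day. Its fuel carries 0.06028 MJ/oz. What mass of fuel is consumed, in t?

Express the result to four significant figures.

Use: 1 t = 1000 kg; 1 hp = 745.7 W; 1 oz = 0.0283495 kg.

2.223 t

184.9 hp → 137880 W
0.3967 day → 34274.9 s
E = P × t = 137880 × 34274.9 = 4.72582×10⁹ J
0.06028 MJ/oz → 2.12632×10⁶ J/kg
m = E / e_s = 4.72582×10⁹ / 2.12632×10⁶ = 2222.53 kg
In t: 2222.53 / 1000 = 2.22253 t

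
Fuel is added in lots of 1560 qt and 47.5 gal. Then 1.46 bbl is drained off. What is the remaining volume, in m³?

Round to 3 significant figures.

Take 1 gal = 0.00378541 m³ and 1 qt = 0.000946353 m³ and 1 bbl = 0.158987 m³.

1.42 m³

1560 qt × 0.000946353 = 1.47631 m³
47.5 gal × 0.00378541 = 0.179807 m³
1.46 bbl × 0.158987 = 0.232121 m³
Net: 1.47631 + 0.179807 − 0.232121 = 1.424 m³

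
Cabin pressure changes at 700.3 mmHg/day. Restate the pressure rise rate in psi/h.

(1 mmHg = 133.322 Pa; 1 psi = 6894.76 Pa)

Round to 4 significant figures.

700.3 mmHg/day × 133.322 Pa/mmHg ÷ 86400 s/day = 1.08062 Pa/s
1.08062 Pa/s ÷ 6894.76 Pa/psi × 3600 s/h = 0.56423 psi/h

0.5642 psi/h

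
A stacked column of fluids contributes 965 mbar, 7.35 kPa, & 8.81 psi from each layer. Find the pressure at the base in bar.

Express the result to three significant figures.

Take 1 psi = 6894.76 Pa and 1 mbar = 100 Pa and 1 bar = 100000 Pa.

965 mbar × 100 = 96500 Pa
7.35 kPa × 1000 = 7350 Pa
8.81 psi × 6894.76 = 60742.8 Pa
Combined: 96500 + 7350 + 60742.8 = 164593 Pa
In bar: 164593 / 100000 = 1.64593 bar

1.65 bar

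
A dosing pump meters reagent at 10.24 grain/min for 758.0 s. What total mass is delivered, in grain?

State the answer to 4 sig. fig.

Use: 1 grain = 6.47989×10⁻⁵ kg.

129.4 grain

10.24 grain/min → 1.1059×10⁻⁵ kg/s
m = ṁ × t = 1.1059×10⁻⁵ × 758 = 0.00838272 kg
In grain: 0.00838272 / 6.47989×10⁻⁵ = 129.365 grain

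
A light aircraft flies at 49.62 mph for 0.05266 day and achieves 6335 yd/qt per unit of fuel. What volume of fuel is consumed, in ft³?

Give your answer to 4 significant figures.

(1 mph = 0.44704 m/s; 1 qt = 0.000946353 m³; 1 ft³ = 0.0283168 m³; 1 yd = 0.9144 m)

49.62 mph → 22.1821 m/s
0.05266 day → 4549.82 s
d = v × t = 22.1821 × 4549.82 = 100925 m
6335 yd/qt → 6.1211×10⁶ m/m³
V = d / (distance per unit fuel) = 100925 / 6.1211×10⁶ = 0.016488 m³
In ft³: 0.016488 / 0.0283168 = 0.582269 ft³

0.5823 ft³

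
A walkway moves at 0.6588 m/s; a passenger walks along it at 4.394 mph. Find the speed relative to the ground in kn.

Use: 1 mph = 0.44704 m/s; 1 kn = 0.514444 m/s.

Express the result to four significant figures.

0.6588 m/s (already m/s)
4.394 mph × 0.44704 = 1.96429 m/s
Total: 0.6588 + 1.96429 = 2.62309 m/s
In kn: 2.62309 / 0.514444 = 5.09888 kn

5.099 kn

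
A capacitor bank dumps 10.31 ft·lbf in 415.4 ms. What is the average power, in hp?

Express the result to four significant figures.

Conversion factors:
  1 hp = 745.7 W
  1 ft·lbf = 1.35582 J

10.31 ft·lbf × 1.35582 = 13.9785 J
415.4 ms × 0.001 = 0.4154 s
P = E / t = 13.9785 J / 0.4154 s = 33.6507 W
33.6507 W ÷ (745.7 W/hp) = 0.0451263 hp

0.04513 hp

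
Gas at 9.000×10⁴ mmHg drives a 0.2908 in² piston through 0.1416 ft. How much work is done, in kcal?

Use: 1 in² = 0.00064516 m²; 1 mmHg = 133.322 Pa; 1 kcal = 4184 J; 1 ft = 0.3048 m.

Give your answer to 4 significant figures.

0.02322 kcal

9.000×10⁴ mmHg → 1.1999×10⁷ Pa
0.2908 in² → 1.87613×10⁻⁴ m²
F = P × A = 1.1999×10⁷ × 1.87613×10⁻⁴ = 2251.17 N
0.1416 ft → 0.0431597 m
W = F × d = 2251.17 × 0.0431597 = 97.1598 J
In kcal: 97.1598 / 4184 = 0.0232217 kcal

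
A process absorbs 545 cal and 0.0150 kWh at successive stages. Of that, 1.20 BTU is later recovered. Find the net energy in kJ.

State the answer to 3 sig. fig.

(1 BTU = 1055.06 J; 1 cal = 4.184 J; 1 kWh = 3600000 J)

55.0 kJ

545 cal × 4.184 → 2280.28 J
0.0150 kWh × 3600000 → 54000 J
1.20 BTU × 1055.06 → 1266.07 J
Result: 2280.28 + 54000 − 1266.07 = 55014.2 J
In kJ: 55014.2 / 1000 = 55.0142 kJ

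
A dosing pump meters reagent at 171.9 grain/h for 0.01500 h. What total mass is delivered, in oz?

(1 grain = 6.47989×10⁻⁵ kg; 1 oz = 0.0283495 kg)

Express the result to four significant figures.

171.9 grain/h → 3.09415×10⁻⁶ kg/s
0.01500 h → 54 s
m = ṁ × t = 3.09415×10⁻⁶ × 54 = 1.67084×10⁻⁴ kg
In oz: 1.67084×10⁻⁴ / 0.0283495 = 0.00589372 oz

0.005894 oz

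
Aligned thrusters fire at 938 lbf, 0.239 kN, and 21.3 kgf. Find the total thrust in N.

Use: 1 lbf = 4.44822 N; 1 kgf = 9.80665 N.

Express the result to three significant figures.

4620 N

938 lbf × 4.44822 → 4172.43 N
0.239 kN × 1000 → 239 N
21.3 kgf × 9.80665 → 208.882 N
Sum: 4172.43 + 239 + 208.882 = 4620.31 N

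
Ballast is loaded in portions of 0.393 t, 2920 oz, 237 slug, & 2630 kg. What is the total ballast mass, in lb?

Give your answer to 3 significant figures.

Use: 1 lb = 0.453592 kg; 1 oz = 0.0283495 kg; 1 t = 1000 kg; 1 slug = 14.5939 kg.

1.45×10⁴ lb

0.393 t × 1000 = 393 kg
2920 oz × 0.0283495 = 82.7805 kg
237 slug × 14.5939 = 3458.75 kg
2630 kg (already kg)
Sum: 393 + 82.7805 + 3458.75 + 2630 = 6564.53 kg
In lb: 6564.53 / 0.453592 = 14472.3 lb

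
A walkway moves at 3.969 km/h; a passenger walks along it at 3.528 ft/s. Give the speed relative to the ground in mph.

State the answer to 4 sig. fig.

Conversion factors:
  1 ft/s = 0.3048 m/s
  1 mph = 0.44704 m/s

3.969 km/h × (1/3.6) = 1.1025 m/s
3.528 ft/s × 0.3048 = 1.07533 m/s
Total: 1.1025 + 1.07533 = 2.17783 m/s
In mph: 2.17783 / 0.44704 = 4.87167 mph

4.872 mph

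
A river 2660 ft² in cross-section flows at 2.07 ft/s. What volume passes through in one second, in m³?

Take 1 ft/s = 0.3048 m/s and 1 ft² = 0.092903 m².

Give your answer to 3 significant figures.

156 m³

2.07 ft/s × 0.3048 = 0.630936 m/s
2660 ft² × 0.092903 = 247.122 m²
V = v × A × t = 0.630936 m/s × 247.122 m² × 1 s = 155.918 m³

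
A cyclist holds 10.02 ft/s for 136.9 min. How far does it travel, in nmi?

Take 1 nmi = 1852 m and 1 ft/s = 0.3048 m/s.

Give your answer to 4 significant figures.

13.55 nmi

10.02 ft/s × 0.3048 = 3.0541 m/s
136.9 min × 60 = 8214 s
d = v × t = 3.0541 m/s × 8214 s = 25086.4 m
25086.4 m ÷ (1852 m/nmi) = 13.5456 nmi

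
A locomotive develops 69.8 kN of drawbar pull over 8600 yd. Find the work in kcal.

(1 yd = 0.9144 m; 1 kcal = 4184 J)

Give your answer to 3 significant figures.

1.31×10⁵ kcal

69.8 kN × 1000 = 69800 N
8600 yd × 0.9144 = 7863.84 m
W = F × d = 69800 N × 7863.84 m = 5.48896×10⁸ J
5.48896×10⁸ J ÷ (4184 J/kcal) = 131189 kcal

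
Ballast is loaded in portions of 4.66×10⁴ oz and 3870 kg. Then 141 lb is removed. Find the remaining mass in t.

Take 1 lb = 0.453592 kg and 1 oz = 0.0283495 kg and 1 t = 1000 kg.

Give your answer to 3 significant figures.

5.13 t

4.66×10⁴ oz × 0.0283495 = 1321.09 kg
3870 kg (already kg)
141 lb × 0.453592 = 63.9565 kg
Result: 1321.09 + 3870 − 63.9565 = 5127.13 kg
In t: 5127.13 / 1000 = 5.12713 t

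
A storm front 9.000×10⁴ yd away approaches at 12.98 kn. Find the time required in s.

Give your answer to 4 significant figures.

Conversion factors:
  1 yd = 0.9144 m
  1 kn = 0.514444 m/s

1.232×10⁴ s

9.000×10⁴ yd × 0.9144 → 82296 m
12.98 kn × 0.514444 → 6.67748 m/s
t = d / v = 82296 m / 6.67748 m/s = 12324.4 s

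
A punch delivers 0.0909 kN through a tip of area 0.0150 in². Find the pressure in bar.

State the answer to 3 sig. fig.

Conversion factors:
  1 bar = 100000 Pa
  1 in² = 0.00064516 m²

0.0909 kN × 1000 = 90.9 N
0.0150 in² × 0.00064516 = 9.6774×10⁻⁶ m²
P = F / A = 90.9 N / 9.6774×10⁻⁶ m² = 9.39302×10⁶ Pa
9.39302×10⁶ Pa ÷ (100000 Pa/bar) = 93.9302 bar

93.9 bar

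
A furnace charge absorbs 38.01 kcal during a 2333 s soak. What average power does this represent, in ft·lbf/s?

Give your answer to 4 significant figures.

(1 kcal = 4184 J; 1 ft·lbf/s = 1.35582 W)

50.28 ft·lbf/s

38.01 kcal × 4184 = 159034 J
P = E / t = 159034 J / 2333 s = 68.1672 W
68.1672 W ÷ (1.35582 W/ft·lbf/s) = 50.2775 ft·lbf/s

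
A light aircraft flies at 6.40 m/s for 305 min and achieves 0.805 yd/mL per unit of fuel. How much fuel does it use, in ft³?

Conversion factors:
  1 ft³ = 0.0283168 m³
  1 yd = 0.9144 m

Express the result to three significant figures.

5.62 ft³

305 min → 18300 s
d = v × t = 6.4 × 18300 = 117120 m
0.805 yd/mL → 736092 m/m³
V = d / (distance per unit fuel) = 117120 / 736092 = 0.159111 m³
In ft³: 0.159111 / 0.0283168 = 5.61896 ft³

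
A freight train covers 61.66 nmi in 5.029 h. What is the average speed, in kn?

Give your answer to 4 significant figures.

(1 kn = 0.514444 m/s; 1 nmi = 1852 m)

12.26 kn

61.66 nmi × 1852 = 114194 m
5.029 h × 3600 = 18104.4 s
v = d / t = 114194 m / 18104.4 s = 6.30753 m/s
6.30753 m/s ÷ (0.514444 m/s/kn) = 12.2609 kn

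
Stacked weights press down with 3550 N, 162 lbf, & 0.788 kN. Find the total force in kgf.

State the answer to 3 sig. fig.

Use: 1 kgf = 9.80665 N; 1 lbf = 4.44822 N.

3550 N (already N)
162 lbf × 4.44822 = 720.612 N
0.788 kN × 1000 = 788 N
Combined: 3550 + 720.612 + 788 = 5058.61 N
In kgf: 5058.61 / 9.80665 = 515.835 kgf

516 kgf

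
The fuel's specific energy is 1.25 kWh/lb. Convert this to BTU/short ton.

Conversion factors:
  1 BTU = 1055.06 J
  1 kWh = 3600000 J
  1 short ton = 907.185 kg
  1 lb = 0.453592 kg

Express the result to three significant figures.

1.25 kWh/lb × 3600000 J/kWh ÷ 0.453592 kg/lb = 9.92081×10⁶ J/kg
9.92081×10⁶ J/kg ÷ 1055.06 J/BTU × 907.185 kg/short ton = 8.53033×10⁶ BTU/short ton

8.53×10⁶ BTU/short ton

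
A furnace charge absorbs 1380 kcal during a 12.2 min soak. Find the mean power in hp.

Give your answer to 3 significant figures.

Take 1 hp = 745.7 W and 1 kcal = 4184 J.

1380 kcal × 4184 = 5.77392×10⁶ J
12.2 min × 60 = 732 s
P = E / t = 5.77392×10⁶ J / 732 s = 7887.87 W
7887.87 W ÷ (745.7 W/hp) = 10.5778 hp

10.6 hp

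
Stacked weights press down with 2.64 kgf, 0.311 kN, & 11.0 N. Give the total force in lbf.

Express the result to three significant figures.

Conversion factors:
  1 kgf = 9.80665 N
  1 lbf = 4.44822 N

78.2 lbf

2.64 kgf × 9.80665 → 25.8896 N
0.311 kN × 1000 → 311 N
11.0 N (already N)
Sum: 25.8896 + 311 + 11 = 347.89 N
In lbf: 347.89 / 4.44822 = 78.2088 lbf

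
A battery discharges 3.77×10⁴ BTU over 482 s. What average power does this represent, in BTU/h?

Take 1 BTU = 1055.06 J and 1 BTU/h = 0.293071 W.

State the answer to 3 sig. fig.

2.82×10⁵ BTU/h

3.77×10⁴ BTU × 1055.06 → 3.97758×10⁷ J
P = E / t = 3.97758×10⁷ J / 482 s = 82522.4 W
82522.4 W ÷ (0.293071 W/BTU/h) = 281578 BTU/h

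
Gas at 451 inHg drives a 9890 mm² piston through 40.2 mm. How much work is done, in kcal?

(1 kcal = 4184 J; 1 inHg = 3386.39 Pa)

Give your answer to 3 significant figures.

0.145 kcal

451 inHg → 1.52726×10⁶ Pa
9890 mm² → 0.00989 m²
F = P × A = 1.52726×10⁶ × 0.00989 = 15104.6 N
40.2 mm → 0.0402 m
W = F × d = 15104.6 × 0.0402 = 607.205 J
In kcal: 607.205 / 4184 = 0.145125 kcal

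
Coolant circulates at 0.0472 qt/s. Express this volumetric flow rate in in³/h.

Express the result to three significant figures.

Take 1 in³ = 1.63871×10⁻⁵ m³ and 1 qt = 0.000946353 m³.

0.0472 qt/s × 0.000946353 m³/qt = 4.46679×10⁻⁵ m³/s
4.46679×10⁻⁵ m³/s ÷ 1.63871×10⁻⁵ m³/in³ × 3600 s/h = 9812.87 in³/h

9810 in³/h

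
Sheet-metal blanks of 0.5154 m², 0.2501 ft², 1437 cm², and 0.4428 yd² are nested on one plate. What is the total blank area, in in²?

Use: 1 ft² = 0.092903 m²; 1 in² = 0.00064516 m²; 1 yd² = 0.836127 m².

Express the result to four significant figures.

1631 in²

0.5154 m² (already m²)
0.2501 ft² × 0.092903 → 0.023235 m²
1437 cm² × 0.0001 → 0.1437 m²
0.4428 yd² × 0.836127 → 0.370237 m²
Sum: 0.5154 + 0.023235 + 0.1437 + 0.370237 = 1.05257 m²
In in²: 1.05257 / 0.00064516 = 1631.49 in²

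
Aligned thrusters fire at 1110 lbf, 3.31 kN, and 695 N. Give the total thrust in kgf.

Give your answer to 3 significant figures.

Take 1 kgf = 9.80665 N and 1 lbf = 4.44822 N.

1110 lbf × 4.44822 = 4937.52 N
3.31 kN × 1000 = 3310 N
695 N (already N)
Combined: 4937.52 + 3310 + 695 = 8942.52 N
In kgf: 8942.52 / 9.80665 = 911.883 kgf

912 kgf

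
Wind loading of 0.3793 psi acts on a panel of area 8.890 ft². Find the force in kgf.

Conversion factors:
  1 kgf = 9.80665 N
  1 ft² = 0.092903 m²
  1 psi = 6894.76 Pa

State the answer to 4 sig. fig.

0.3793 psi × 6894.76 = 2615.18 Pa
8.890 ft² × 0.092903 = 0.825908 m²
F = P × A = 2615.18 Pa × 0.825908 m² = 2159.9 N
2159.9 N ÷ (9.80665 N/kgf) = 220.249 kgf

220.2 kgf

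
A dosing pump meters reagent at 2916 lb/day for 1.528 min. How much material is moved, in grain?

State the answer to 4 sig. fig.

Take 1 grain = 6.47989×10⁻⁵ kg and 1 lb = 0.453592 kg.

2916 lb/day → 0.0153087 kg/s
1.528 min → 91.68 s
m = ṁ × t = 0.0153087 × 91.68 = 1.4035 kg
In grain: 1.4035 / 6.47989×10⁻⁵ = 21659.3 grain

2.166×10⁴ grain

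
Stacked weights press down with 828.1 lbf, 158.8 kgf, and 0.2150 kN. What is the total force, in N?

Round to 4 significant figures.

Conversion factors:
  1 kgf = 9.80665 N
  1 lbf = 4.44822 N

5456 N

828.1 lbf × 4.44822 = 3683.57 N
158.8 kgf × 9.80665 = 1557.3 N
0.2150 kN × 1000 = 215 N
Sum: 3683.57 + 1557.3 + 215 = 5455.87 N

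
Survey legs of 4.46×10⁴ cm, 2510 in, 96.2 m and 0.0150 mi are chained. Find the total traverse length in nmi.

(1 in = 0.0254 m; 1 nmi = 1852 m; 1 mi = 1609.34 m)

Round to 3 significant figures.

0.340 nmi

4.46×10⁴ cm × 0.01 → 446 m
2510 in × 0.0254 → 63.754 m
96.2 m (already m)
0.0150 mi × 1609.34 → 24.1401 m
Sum: 446 + 63.754 + 96.2 + 24.1401 = 630.094 m
In nmi: 630.094 / 1852 = 0.340224 nmi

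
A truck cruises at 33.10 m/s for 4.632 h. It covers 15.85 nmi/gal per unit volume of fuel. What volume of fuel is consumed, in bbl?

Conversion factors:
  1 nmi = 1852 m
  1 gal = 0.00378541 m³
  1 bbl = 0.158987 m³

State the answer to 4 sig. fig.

0.4477 bbl

4.632 h → 16675.2 s
d = v × t = 33.1 × 16675.2 = 551949 m
15.85 nmi/gal → 7.75456×10⁶ m/m³
V = d / (distance per unit fuel) = 551949 / 7.75456×10⁶ = 0.0711773 m³
In bbl: 0.0711773 / 0.158987 = 0.447693 bbl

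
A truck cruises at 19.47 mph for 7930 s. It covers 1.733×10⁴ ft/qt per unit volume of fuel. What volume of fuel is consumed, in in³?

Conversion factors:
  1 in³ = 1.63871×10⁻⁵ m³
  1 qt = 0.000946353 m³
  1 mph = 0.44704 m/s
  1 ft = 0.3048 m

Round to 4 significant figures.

754.6 in³

19.47 mph → 8.70387 m/s
d = v × t = 8.70387 × 7930 = 69021.7 m
1.733×10⁴ ft/qt → 5.58162×10⁶ m/m³
V = d / (distance per unit fuel) = 69021.7 / 5.58162×10⁶ = 0.0123659 m³
In in³: 0.0123659 / 1.63871×10⁻⁵ = 754.612 in³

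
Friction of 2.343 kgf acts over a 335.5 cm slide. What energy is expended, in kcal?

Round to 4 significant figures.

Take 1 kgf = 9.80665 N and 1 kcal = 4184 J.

0.01842 kcal

2.343 kgf × 9.80665 = 22.977 N
335.5 cm × 0.01 = 3.355 m
W = F × d = 22.977 N × 3.355 m = 77.0878 J
77.0878 J ÷ (4184 J/kcal) = 0.0184244 kcal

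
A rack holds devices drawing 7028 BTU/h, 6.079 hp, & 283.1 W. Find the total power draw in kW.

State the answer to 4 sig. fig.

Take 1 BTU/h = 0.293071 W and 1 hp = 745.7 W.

6.876 kW

7028 BTU/h × 0.293071 = 2059.7 W
6.079 hp × 745.7 = 4533.11 W
283.1 W (already W)
Sum: 2059.7 + 4533.11 + 283.1 = 6875.91 W
In kW: 6875.91 / 1000 = 6.87591 kW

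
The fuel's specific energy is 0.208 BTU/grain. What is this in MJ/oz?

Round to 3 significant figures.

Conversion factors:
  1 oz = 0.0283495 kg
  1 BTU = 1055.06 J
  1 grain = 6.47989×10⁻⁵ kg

0.208 BTU/grain × 1055.06 J/BTU ÷ 6.47989×10⁻⁵ kg/grain = 3.38667×10⁶ J/kg
3.38667×10⁶ J/kg ÷ 1000000 J/MJ × 0.0283495 kg/oz = 0.0960104 MJ/oz

0.0960 MJ/oz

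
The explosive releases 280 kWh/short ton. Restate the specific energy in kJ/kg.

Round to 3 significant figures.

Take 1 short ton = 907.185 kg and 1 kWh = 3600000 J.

1110 kJ/kg

280 kWh/short ton × 3600000 J/kWh ÷ 907.185 kg/short ton = 1.11113×10⁶ J/kg
1.11113×10⁶ J/kg ÷ 1000 J/kJ = 1111.13 kJ/kg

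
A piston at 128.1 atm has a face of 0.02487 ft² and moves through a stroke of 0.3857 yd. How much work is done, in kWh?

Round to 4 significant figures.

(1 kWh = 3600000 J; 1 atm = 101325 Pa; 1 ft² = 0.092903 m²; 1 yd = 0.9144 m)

0.002938 kWh

128.1 atm → 1.29797×10⁷ Pa
0.02487 ft² → 0.0023105 m²
F = P × A = 1.29797×10⁷ × 0.0023105 = 29989.6 N
0.3857 yd → 0.352684 m
W = F × d = 29989.6 × 0.352684 = 10576.9 J
In kWh: 10576.9 / 3600000 = 0.00293803 kWh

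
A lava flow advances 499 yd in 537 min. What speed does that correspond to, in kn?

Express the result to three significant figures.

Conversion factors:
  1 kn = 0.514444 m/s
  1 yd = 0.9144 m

0.0275 kn

499 yd × 0.9144 = 456.286 m
537 min × 60 = 32220 s
v = d / t = 456.286 m / 32220 s = 0.0141616 m/s
0.0141616 m/s ÷ (0.514444 m/s/kn) = 0.027528 kn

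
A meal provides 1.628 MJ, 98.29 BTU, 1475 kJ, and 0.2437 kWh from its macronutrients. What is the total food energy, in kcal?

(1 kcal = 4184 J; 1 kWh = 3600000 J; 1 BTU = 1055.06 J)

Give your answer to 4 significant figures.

1.628 MJ × 1000000 = 1.628×10⁶ J
98.29 BTU × 1055.06 = 103702 J
1475 kJ × 1000 = 1.475×10⁶ J
0.2437 kWh × 3600000 = 877320 J
Total: 1.628×10⁶ + 103702 + 1.475×10⁶ + 877320 = 4.08402×10⁶ J
In kcal: 4.08402×10⁶ / 4184 = 976.104 kcal

976.1 kcal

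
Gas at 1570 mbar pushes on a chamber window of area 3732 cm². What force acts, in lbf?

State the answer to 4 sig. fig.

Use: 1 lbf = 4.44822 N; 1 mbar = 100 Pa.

1570 mbar × 100 → 157000 Pa
3732 cm² × 0.0001 → 0.3732 m²
F = P × A = 157000 Pa × 0.3732 m² = 58592.4 N
58592.4 N ÷ (4.44822 N/lbf) = 13172.1 lbf

1.317×10⁴ lbf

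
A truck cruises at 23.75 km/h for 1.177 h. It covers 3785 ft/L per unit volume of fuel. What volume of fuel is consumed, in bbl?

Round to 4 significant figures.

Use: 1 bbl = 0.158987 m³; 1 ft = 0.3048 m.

23.75 km/h → 6.59722 m/s
1.177 h → 4237.2 s
d = v × t = 6.59722 × 4237.2 = 27953.7 m
3785 ft/L → 1.15367×10⁶ m/m³
V = d / (distance per unit fuel) = 27953.7 / 1.15367×10⁶ = 0.0242302 m³
In bbl: 0.0242302 / 0.158987 = 0.152404 bbl

0.1524 bbl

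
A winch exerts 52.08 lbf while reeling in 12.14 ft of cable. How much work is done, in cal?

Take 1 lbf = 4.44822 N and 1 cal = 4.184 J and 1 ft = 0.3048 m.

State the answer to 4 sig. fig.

52.08 lbf × 4.44822 → 231.663 N
12.14 ft × 0.3048 → 3.70027 m
W = F × d = 231.663 N × 3.70027 m = 857.216 J
857.216 J ÷ (4.184 J/cal) = 204.88 cal

204.9 cal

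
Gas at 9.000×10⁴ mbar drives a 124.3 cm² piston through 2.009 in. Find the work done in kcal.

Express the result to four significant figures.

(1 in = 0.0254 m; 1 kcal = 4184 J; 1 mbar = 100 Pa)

1.364 kcal

9.000×10⁴ mbar → 9×10⁶ Pa
124.3 cm² → 0.01243 m²
F = P × A = 9×10⁶ × 0.01243 = 111870 N
2.009 in → 0.0510286 m
W = F × d = 111870 × 0.0510286 = 5708.57 J
In kcal: 5708.57 / 4184 = 1.36438 kcal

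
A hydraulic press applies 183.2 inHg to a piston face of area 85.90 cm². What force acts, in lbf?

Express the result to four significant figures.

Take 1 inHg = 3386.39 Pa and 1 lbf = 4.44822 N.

183.2 inHg × 3386.39 → 620387 Pa
85.90 cm² × 0.0001 → 0.00859 m²
F = P × A = 620387 Pa × 0.00859 m² = 5329.12 N
5329.12 N ÷ (4.44822 N/lbf) = 1198.03 lbf

1198 lbf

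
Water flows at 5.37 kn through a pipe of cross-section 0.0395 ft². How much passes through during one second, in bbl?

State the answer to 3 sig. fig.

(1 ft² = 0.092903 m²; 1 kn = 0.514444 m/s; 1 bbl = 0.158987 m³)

0.0638 bbl

5.37 kn × 0.514444 → 2.76256 m/s
0.0395 ft² × 0.092903 → 0.00366967 m²
V = v × A × t = 2.76256 m/s × 0.00366967 m² × 1 s = 0.0101377 m³
0.0101377 m³ ÷ (0.158987 m³/bbl) = 0.0637643 bbl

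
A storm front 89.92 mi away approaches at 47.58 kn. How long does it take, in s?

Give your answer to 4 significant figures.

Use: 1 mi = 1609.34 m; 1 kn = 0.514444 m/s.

5912 s

89.92 mi × 1609.34 → 144712 m
47.58 kn × 0.514444 → 24.4772 m/s
t = d / v = 144712 m / 24.4772 m/s = 5912.11 s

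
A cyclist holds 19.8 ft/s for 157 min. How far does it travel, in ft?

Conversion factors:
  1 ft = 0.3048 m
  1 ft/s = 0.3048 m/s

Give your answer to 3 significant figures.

19.8 ft/s × 0.3048 → 6.03504 m/s
157 min × 60 → 9420 s
d = v × t = 6.03504 m/s × 9420 s = 56850.1 m
56850.1 m ÷ (0.3048 m/ft) = 186516 ft

1.87×10⁵ ft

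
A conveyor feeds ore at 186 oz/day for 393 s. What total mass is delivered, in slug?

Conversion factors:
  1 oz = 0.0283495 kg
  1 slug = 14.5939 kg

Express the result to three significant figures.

186 oz/day → 6.10302×10⁻⁵ kg/s
m = ṁ × t = 6.10302×10⁻⁵ × 393 = 0.0239849 kg
In slug: 0.0239849 / 14.5939 = 0.00164349 slug

0.00164 slug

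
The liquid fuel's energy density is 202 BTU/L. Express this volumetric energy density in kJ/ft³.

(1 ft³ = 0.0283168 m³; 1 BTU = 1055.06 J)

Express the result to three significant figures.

202 BTU/L × 1055.06 J/BTU ÷ 0.001 m³/L = 2.13122×10⁸ J/m³
2.13122×10⁸ J/m³ ÷ 1000 J/kJ × 0.0283168 m³/ft³ = 6034.93 kJ/ft³

6030 kJ/ft³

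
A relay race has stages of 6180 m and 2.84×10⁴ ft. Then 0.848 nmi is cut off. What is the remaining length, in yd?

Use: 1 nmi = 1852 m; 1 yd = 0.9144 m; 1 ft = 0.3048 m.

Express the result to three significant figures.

6180 m (already m)
2.84×10⁴ ft × 0.3048 → 8656.32 m
0.848 nmi × 1852 → 1570.5 m
Net: 6180 + 8656.32 − 1570.5 = 13265.8 m
In yd: 13265.8 / 0.9144 = 14507.7 yd

1.45×10⁴ yd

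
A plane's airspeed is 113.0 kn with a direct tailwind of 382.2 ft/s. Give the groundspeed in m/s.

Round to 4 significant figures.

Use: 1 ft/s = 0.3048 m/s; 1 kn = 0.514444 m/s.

113.0 kn × 0.514444 = 58.1322 m/s
382.2 ft/s × 0.3048 = 116.495 m/s
Combined: 58.1322 + 116.495 = 174.627 m/s

174.6 m/s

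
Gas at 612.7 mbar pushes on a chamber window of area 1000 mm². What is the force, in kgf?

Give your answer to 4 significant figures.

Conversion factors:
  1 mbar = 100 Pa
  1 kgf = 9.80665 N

612.7 mbar × 100 = 61270 Pa
1000 mm² × 10⁻⁶ = 0.001 m²
F = P × A = 61270 Pa × 0.001 m² = 61.27 N
61.27 N ÷ (9.80665 N/kgf) = 6.2478 kgf

6.248 kgf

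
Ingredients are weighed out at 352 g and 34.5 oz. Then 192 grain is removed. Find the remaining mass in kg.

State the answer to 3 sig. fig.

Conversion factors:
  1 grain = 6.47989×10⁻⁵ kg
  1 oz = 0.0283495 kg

352 g × 0.001 = 0.352 kg
34.5 oz × 0.0283495 = 0.978058 kg
192 grain × 6.47989×10⁻⁵ = 0.0124414 kg
Result: 0.352 + 0.978058 − 0.0124414 = 1.31762 kg

1.32 kg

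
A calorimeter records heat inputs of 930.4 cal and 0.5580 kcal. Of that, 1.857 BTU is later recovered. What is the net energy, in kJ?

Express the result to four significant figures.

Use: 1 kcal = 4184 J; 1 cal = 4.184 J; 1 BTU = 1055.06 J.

930.4 cal × 4.184 = 3892.79 J
0.5580 kcal × 4184 = 2334.67 J
1.857 BTU × 1055.06 = 1959.25 J
Sum: 3892.79 + 2334.67 − 1959.25 = 4268.21 J
In kJ: 4268.21 / 1000 = 4.26821 kJ

4.268 kJ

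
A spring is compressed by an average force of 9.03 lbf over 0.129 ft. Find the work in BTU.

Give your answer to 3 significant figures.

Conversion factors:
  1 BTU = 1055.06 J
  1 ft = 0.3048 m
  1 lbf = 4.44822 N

9.03 lbf × 4.44822 = 40.1674 N
0.129 ft × 0.3048 = 0.0393192 m
W = F × d = 40.1674 N × 0.0393192 m = 1.57935 J
1.57935 J ÷ (1055.06 J/BTU) = 0.00149693 BTU

0.00150 BTU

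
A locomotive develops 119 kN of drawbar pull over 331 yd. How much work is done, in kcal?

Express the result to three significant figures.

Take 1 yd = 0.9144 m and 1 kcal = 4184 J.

119 kN × 1000 = 119000 N
331 yd × 0.9144 = 302.666 m
W = F × d = 119000 N × 302.666 m = 3.60173×10⁷ J
3.60173×10⁷ J ÷ (4184 J/kcal) = 8608.34 kcal

8610 kcal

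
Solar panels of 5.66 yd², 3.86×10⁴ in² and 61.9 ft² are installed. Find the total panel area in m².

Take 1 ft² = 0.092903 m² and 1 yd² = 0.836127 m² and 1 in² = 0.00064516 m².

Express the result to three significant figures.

5.66 yd² × 0.836127 = 4.73248 m²
3.86×10⁴ in² × 0.00064516 = 24.9032 m²
61.9 ft² × 0.092903 = 5.7507 m²
Sum: 4.73248 + 24.9032 + 5.7507 = 35.3864 m²

35.4 m²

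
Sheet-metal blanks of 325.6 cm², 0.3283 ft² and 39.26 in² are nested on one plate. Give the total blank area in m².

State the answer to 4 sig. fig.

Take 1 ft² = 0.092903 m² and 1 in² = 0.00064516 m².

325.6 cm² × 0.0001 → 0.03256 m²
0.3283 ft² × 0.092903 → 0.0305001 m²
39.26 in² × 0.00064516 → 0.025329 m²
Total: 0.03256 + 0.0305001 + 0.025329 = 0.0883891 m²

0.08839 m²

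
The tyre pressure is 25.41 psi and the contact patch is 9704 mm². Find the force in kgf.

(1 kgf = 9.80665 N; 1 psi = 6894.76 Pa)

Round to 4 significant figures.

173.4 kgf

25.41 psi × 6894.76 → 175196 Pa
9704 mm² × 10⁻⁶ → 0.009704 m²
F = P × A = 175196 Pa × 0.009704 m² = 1700.1 N
1700.1 N ÷ (9.80665 N/kgf) = 173.362 kgf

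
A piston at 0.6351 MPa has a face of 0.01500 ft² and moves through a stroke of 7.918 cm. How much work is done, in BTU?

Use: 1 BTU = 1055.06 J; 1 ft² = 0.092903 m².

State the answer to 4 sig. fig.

0.06642 BTU

0.6351 MPa → 635100 Pa
0.01500 ft² → 0.00139354 m²
F = P × A = 635100 × 0.00139354 = 885.037 N
7.918 cm → 0.07918 m
W = F × d = 885.037 × 0.07918 = 70.0772 J
In BTU: 70.0772 / 1055.06 = 0.0664201 BTU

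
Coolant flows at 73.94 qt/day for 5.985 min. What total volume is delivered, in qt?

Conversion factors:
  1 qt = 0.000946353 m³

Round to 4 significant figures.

0.3073 qt

73.94 qt/day → 8.09877×10⁻⁷ m³/s
5.985 min → 359.1 s
V = Q × t = 8.09877×10⁻⁷ × 359.1 = 2.90827×10⁻⁴ m³
In qt: 2.90827×10⁻⁴ / 0.000946353 = 0.307313 qt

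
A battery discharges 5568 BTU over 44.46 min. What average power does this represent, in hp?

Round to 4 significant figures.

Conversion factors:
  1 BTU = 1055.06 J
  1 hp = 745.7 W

2.953 hp

5568 BTU × 1055.06 = 5.87457×10⁶ J
44.46 min × 60 = 2667.6 s
P = E / t = 5.87457×10⁶ J / 2667.6 s = 2202.19 W
2202.19 W ÷ (745.7 W/hp) = 2.95318 hp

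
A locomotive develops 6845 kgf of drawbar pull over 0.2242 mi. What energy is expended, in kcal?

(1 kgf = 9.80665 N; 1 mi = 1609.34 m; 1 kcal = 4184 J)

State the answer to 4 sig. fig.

6845 kgf × 9.80665 → 67126.5 N
0.2242 mi × 1609.34 → 360.814 m
W = F × d = 67126.5 N × 360.814 m = 2.42202×10⁷ J
2.42202×10⁷ J ÷ (4184 J/kcal) = 5788.77 kcal

5789 kcal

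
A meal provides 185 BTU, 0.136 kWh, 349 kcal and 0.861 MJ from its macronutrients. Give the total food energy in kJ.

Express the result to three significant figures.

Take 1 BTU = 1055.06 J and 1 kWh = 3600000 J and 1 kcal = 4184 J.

185 BTU × 1055.06 = 195186 J
0.136 kWh × 3600000 = 489600 J
349 kcal × 4184 = 1.46022×10⁶ J
0.861 MJ × 1000000 = 861000 J
Sum: 195186 + 489600 + 1.46022×10⁶ + 861000 = 3.00601×10⁶ J
In kJ: 3.00601×10⁶ / 1000 = 3006.01 kJ

3010 kJ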